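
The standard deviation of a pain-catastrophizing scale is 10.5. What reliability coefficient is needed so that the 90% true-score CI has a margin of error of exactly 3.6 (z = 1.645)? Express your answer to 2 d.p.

0.96

SEM needed = half-width / z = 3.6/1.645 ≃ 2.1884
Required reliability = 1 − (SEM/SD)² = 1 − 0.0434 ≃ 0.9566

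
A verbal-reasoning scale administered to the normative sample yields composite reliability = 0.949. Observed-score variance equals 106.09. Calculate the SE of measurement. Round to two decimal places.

2.33

SD = √106.09 = 10.300
The standard error of measurement is 10.300·√(1 − 0.949) ≈ 10.300·0.226 ≈ 2.326.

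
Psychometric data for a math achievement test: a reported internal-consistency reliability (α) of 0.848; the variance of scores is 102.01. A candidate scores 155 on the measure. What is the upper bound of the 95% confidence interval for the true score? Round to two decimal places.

σ = 102.01^(1/2) = 10.1000
SEM = 10.1000×√(1 − 0.8480) ≈ 3.9377
Half-width = 1.96×3.9377 ≈ 7.7179
Upper bound: 155 + 7.7179 = 162.7179

162.72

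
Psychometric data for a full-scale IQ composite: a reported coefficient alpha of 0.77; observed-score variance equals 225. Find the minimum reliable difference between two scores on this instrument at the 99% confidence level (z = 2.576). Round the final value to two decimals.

26.21

σ = 225^(1/2) = 15.0000
SEM = 15.0000 × √(1 − 0.7700) = 15.0000 × √0.2300 ≈ 15.0000 × 0.4796 ≈ 7.1937
SE_diff = √2 × SEM ≈ 10.1735
Minimum reliable difference = 2.576 × SE_diff ≈ 2.576 × 10.1735 ≈ 26.2069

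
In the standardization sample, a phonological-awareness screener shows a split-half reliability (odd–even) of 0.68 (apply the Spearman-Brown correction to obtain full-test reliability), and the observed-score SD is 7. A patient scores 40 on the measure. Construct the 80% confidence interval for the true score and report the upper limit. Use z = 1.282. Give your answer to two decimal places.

Full-length reliability (Spearman-Brown) = 2(0.68)/(1+0.68) ≃ 0.8095
The standard error of measurement is 7.0000*√(1 − 0.8095) ≃ 7.0000*0.4364 ≃ 3.0551.
Margin = 1.282 * 3.0551 ≃ 3.9166
Upper limit = 40 + 3.9166 ≃ 43.9166

43.92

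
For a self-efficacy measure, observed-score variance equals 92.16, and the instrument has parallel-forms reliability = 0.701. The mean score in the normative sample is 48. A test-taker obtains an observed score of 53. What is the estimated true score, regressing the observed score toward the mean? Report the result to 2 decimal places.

51.51

T̂ = 0.7010(53) + 0.2990(48) ≈ 51.5050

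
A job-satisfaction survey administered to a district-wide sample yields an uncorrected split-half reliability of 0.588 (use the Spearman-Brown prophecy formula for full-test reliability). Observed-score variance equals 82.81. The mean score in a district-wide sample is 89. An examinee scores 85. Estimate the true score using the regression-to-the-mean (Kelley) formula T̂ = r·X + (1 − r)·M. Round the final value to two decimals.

Spearman-Brown: r = 2(0.588) / (1 + 0.588) = 1.1760 / 1.5880 ≃ 0.7406
T̂ = r·X + (1 − r)·M = 0.7406×85 + 0.2594×89 ≃ 62.9471 + 23.0907 ≃ 86.0378

86.04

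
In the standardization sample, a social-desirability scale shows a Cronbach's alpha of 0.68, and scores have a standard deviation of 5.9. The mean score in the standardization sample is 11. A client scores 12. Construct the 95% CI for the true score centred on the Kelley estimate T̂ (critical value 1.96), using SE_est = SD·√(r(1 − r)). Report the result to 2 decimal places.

[6.29, 17.07]

T̂ = 0.68000(12) + 0.32000(11) ≃ 11.68000
SE_est = SD · √(r(1 − r)) = 5.90000 · √0.21760 ≃ 5.90000 · 0.46648 ≃ 2.75221
CI = 11.68000 ± 1.96 · 2.75221 → [6.28567, 17.07433]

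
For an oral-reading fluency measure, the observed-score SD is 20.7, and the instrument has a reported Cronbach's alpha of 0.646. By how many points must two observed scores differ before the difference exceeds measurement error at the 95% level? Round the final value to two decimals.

34.14

SEM = 20.7000 · √(1 − 0.6460) = 20.7000 · √0.3540 ≈ 20.7000 · 0.5950 ≈ 12.3161
SE_diff = SEM · √2 ≈ 12.3161 · 1.4142 ≈ 17.4175
Minimum reliable difference = 1.96 · SE_diff ≈ 1.96 · 17.4175 ≈ 34.1384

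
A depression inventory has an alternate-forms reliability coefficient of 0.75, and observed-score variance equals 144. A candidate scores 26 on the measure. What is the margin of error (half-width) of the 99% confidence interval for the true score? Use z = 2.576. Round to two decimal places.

15.46

σ = 144^(1/2) = 12.00000
SEM = 12.00000 · √(1 − 0.75000) = 12.00000 · √0.25000 ≈ 12.00000 · 0.50000 ≈ 6.00000
Margin = 2.576 · 6.00000 ≈ 15.45600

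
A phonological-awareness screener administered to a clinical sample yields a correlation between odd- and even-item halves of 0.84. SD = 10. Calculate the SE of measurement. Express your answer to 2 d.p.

2.95

Spearman-Brown: r = 2(0.84) / (1 + 0.84) = 1.680 / 1.840 ≃ 0.913
SEM = 10.000 * √(1 − 0.913) = 10.000 * √0.087 ≃ 10.000 * 0.295 ≃ 2.949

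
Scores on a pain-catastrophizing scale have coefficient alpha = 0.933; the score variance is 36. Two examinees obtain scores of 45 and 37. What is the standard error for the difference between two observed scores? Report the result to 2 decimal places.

2.20

SD = √36 ≃ 6.000
SEM = 6.000·√(1 − 0.933) ≃ 1.553
Standard error of the difference = 1.553·√2 ≃ 2.196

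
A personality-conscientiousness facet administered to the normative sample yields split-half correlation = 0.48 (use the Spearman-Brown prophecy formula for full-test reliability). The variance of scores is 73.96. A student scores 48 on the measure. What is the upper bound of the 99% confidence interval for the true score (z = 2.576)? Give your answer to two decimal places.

SD = √73.96 ≈ 8.6000
Full-length reliability (Spearman-Brown) = 2(0.48)/(1+0.48) ≈ 0.6486
SEM = 8.6000 * √(1 − 0.6486) = 8.6000 * √0.3514 ≈ 8.6000 * 0.5927 ≈ 5.0976
2.576 * SEM ≈ 13.1315
Upper limit = 48 + 13.1315 ≈ 61.1315

61.13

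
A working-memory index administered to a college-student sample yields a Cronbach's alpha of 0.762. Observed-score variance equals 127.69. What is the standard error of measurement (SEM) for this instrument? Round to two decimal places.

SD = √127.69 = 11.300
SEM = 11.300 × √(1 − 0.762) = 11.300 × √0.238 ≈ 11.300 × 0.488 ≈ 5.513

5.51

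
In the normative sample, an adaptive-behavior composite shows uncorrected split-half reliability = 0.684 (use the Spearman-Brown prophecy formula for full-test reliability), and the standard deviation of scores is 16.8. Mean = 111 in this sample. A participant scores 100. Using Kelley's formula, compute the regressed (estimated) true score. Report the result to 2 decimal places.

102.06

r_full = 2·0.684 / (1 + 0.684) ≈ 0.81235
T̂ = 0.81235(100) + 0.18765(111) ≈ 102.06413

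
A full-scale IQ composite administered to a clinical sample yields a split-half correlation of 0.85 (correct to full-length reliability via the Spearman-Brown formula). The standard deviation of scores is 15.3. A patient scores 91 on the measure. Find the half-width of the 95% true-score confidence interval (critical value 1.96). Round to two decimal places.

8.54

Full-length reliability (Spearman-Brown) = 2(0.85)/(1+0.85) ≈ 0.9189
SEM = 15.3000 × √(1 − 0.9189) = 15.3000 × √0.0811 ≈ 15.3000 × 0.2847 ≈ 4.3566
Half-width = 1.96×4.3566 ≈ 8.5390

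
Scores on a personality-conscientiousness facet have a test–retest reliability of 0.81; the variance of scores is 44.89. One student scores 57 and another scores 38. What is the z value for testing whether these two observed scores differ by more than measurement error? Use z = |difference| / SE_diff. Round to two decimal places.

4.60

SD = √44.89 ≈ 6.700
SEM = 6.700 * √(1 − 0.810) = 6.700 * √0.190 ≈ 6.700 * 0.436 ≈ 2.920
SE_diff = √2 * SEM ≈ 4.130
z = 19 / 4.130 ≈ 4.600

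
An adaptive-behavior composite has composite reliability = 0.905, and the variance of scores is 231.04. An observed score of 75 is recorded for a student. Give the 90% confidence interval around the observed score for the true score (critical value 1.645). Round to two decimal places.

SD = √231.04 ≈ 15.20000
SEM = 15.20000×√(1 − 0.90500) ≈ 4.68495
1.645 × SEM ≈ 7.70675
Interval: (67.29325, 82.70675)

[67.29, 82.71]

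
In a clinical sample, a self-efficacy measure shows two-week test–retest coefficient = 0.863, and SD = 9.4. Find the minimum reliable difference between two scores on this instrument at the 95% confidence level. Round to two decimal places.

9.64

The standard error of measurement is 9.400·√(1 − 0.863) ≃ 9.400·0.370 ≃ 3.479.
Standard error of the difference = 3.479·√2 ≃ 4.920
Smallest detectable difference = 1.96·4.920 ≃ 9.644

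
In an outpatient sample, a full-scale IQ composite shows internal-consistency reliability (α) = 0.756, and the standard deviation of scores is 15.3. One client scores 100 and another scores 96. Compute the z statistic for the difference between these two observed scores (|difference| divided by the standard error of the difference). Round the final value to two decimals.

SEM = 15.30000 * √(1 − 0.75600) = 15.30000 * √0.24400 ≈ 15.30000 * 0.49396 ≈ 7.55764
SE_diff = √2 * SEM ≈ 10.68812
z = |100 − 96| / 10.68812 = 4 / 10.68812 ≈ 0.37425

0.37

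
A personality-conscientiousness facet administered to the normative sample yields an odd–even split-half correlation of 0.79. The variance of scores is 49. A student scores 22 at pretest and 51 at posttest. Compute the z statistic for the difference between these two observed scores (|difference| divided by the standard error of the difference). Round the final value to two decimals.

SD = √49 = 7.000
r_full = 2·0.79 / (1 + 0.79) ≈ 0.883
SEM = 7.000 * √(1 − 0.883) = 7.000 * √0.117 ≈ 7.000 * 0.343 ≈ 2.398
Standard error of the difference = 2.398·√2 ≈ 3.391
z = 29 / 3.391 ≈ 8.553

8.55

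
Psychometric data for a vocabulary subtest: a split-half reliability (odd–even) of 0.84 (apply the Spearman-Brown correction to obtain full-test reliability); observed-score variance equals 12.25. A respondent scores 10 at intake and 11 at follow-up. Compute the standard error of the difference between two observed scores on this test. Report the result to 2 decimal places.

1.46

σ = 12.25^(1/2) = 3.500
Spearman-Brown: r = 2(0.84) / (1 + 0.84) = 1.680 / 1.840 ≈ 0.913
SEM = 3.500*√(1 − 0.913) ≈ 1.032
SE_diff = SEM * √2 ≈ 1.032 * 1.414 ≈ 1.460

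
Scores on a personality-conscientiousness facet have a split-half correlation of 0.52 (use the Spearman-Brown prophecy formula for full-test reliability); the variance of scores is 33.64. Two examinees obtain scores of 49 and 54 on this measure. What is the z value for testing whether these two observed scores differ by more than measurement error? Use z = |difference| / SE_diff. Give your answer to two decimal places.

SD = √33.64 ≈ 5.80000
Spearman-Brown: r = 2(0.52) / (1 + 0.52) = 1.04000 / 1.52000 ≈ 0.68421
SEM = 5.80000×√(1 − 0.68421) ≈ 3.25932
SE_diff = √2 × SEM ≈ 4.60937
z = |49 − 54| / 4.60937 = 5 / 4.60937 ≈ 1.08475

1.08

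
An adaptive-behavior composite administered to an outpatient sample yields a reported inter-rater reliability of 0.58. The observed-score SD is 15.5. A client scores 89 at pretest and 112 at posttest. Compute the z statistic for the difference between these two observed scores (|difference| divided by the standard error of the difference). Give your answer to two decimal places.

SEM = 15.500*√(1 − 0.580) ≃ 10.045
Standard error of the difference = 10.045·√2 ≃ 14.206
z = 23 / 14.206 ≃ 1.619

1.62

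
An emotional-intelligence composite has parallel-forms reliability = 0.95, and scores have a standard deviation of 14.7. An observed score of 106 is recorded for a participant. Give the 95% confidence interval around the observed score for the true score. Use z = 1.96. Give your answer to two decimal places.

SEM = 14.7000*√(1 − 0.9500) ≈ 3.2870
1.96 * SEM ≈ 6.4426
Interval: (99.5574, 112.4426)

[99.56, 112.44]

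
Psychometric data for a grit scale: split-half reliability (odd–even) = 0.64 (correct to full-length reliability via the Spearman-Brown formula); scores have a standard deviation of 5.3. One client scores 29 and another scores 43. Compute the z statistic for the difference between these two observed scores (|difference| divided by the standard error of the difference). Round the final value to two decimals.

3.99

Spearman-Brown: r = 2(0.64) / (1 + 0.64) = 1.28000 / 1.64000 ≈ 0.78049
The standard error of measurement is 5.30000×√(1 − 0.78049) ≈ 5.30000×0.46852 ≈ 2.48316.
SE_diff = √2 × SEM ≈ 3.51172
z = 14 / 3.51172 ≈ 3.98665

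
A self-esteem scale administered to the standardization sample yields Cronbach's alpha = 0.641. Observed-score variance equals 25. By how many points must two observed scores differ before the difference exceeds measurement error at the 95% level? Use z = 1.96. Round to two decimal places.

8.30

σ = 25^(1/2) = 5.000
SEM = 5.000×√(1 − 0.641) ≈ 2.996
SE_diff = SEM × √2 ≈ 2.996 × 1.414 ≈ 4.237
Minimum reliable difference = 1.96 × SE_diff ≈ 1.96 × 4.237 ≈ 8.304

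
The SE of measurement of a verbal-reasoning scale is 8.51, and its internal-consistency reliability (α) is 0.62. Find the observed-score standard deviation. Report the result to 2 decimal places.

13.81

SD = SEM / √(1 − r) = 8.51 / √0.380 ≈ 8.51 / 0.616 ≈ 13.805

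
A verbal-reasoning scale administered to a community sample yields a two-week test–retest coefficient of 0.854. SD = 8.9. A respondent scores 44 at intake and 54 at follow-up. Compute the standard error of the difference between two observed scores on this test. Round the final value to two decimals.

4.81

The standard error of measurement is 8.90000×√(1 − 0.85400) ≈ 8.90000×0.38210 ≈ 3.40069.
SE_diff = SEM × √2 ≈ 3.40069 × 1.41421 ≈ 4.80930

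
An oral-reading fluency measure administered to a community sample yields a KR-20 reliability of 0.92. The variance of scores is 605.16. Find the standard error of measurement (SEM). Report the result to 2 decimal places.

6.96

σ = 605.16^(1/2) = 24.600
SEM = 24.600 · √(1 − 0.920) = 24.600 · √0.080 ≃ 24.600 · 0.283 ≃ 6.958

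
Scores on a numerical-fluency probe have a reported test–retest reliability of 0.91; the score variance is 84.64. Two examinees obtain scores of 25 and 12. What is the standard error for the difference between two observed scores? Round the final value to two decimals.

σ = 84.64^(1/2) = 9.2000
SEM = 9.2000 * √(1 − 0.9100) = 9.2000 * √0.0900 ≈ 9.2000 * 0.3000 ≈ 2.7600
SE_diff = SEM * √2 ≈ 2.7600 * 1.4142 ≈ 3.9032

3.90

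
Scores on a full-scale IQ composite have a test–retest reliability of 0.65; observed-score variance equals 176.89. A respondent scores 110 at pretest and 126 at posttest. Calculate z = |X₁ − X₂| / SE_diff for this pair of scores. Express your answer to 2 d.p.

1.44

SD = √176.89 = 13.3000
The standard error of measurement is 13.3000*√(1 − 0.6500) ≃ 13.3000*0.5916 ≃ 7.8684.
SE_diff = √2 * SEM ≃ 11.1276
z = 16 / 11.1276 ≃ 1.4379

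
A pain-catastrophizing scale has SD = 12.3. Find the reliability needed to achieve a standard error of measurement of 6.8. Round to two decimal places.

r = 1 − (6.800/12.3)² ≈ 1 − 0.306 ≈ 0.694

0.69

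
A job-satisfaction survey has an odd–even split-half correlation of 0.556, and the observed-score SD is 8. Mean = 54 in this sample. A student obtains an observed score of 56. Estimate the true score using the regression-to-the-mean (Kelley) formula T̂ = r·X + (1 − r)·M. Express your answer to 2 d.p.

55.43

Spearman-Brown: r = 2(0.556) / (1 + 0.556) = 1.11200 / 1.55600 ≈ 0.71465
T̂ = r·X + (1 − r)·M = 0.71465×56 + 0.28535×54 ≈ 40.02057 + 15.40874 ≈ 55.42931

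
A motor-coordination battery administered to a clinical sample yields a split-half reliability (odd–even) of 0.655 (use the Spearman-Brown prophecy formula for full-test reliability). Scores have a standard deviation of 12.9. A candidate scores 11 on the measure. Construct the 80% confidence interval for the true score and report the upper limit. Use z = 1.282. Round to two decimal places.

Full-length reliability (Spearman-Brown) = 2(0.655)/(1+0.655) ≈ 0.79154
The standard error of measurement is 12.90000*√(1 − 0.79154) ≈ 12.90000*0.45657 ≈ 5.88980.
Margin = 1.282 * 5.88980 ≈ 7.55072
Upper bound: 11 + 7.55072 = 18.55072

18.55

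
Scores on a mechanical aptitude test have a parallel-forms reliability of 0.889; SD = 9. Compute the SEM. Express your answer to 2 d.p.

The standard error of measurement is 9.0000×√(1 − 0.8890) ≈ 9.0000×0.3332 ≈ 2.9985.

3.00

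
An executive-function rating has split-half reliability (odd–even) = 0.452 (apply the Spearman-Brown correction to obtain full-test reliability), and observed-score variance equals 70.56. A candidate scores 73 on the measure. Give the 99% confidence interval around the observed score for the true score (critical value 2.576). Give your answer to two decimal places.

σ = 70.56^(1/2) = 8.4000
Spearman-Brown: r = 2(0.452) / (1 + 0.452) = 0.9040 / 1.4520 ≈ 0.6226
SEM = 8.4000 * √(1 − 0.6226) = 8.4000 * √0.3774 ≈ 8.4000 * 0.6143 ≈ 5.1604
Half-width = 2.576*5.1604 ≈ 13.2933
Interval: (59.7067, 86.2933)

[59.71, 86.29]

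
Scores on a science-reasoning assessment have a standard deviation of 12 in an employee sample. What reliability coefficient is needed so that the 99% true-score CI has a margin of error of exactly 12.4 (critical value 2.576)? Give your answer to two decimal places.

SEM needed = half-width / z = 12.4/2.576 ≈ 4.8137
r = 1 − (4.8137/12)² ≈ 1 − 0.1609 ≈ 0.8391

0.84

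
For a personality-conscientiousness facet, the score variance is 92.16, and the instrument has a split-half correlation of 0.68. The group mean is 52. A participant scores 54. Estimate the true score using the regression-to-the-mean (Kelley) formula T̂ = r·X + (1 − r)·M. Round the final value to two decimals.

53.62

r_full = 2·0.68 / (1 + 0.68) ≃ 0.8095
T̂ = r·X + (1 − r)·M = 0.8095*54 + 0.1905*52 ≃ 43.7143 + 9.9048 ≃ 53.6190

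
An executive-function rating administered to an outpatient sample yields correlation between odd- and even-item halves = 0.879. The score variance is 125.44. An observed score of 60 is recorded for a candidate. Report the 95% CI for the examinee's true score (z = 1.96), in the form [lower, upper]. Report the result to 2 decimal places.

SD = √125.44 ≈ 11.2000
Full-length reliability (Spearman-Brown) = 2(0.879)/(1+0.879) ≈ 0.9356
The standard error of measurement is 11.2000*√(1 − 0.9356) ≈ 11.2000*0.2538 ≈ 2.8422.
Margin = 1.96 * 2.8422 ≈ 5.5706
CI = 60 ± 5.5706 → [54.4294, 65.5706]

[54.43, 65.57]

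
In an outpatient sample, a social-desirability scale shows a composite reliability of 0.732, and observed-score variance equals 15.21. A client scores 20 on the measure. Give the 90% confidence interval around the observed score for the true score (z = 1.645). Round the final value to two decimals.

σ = 15.21^(1/2) = 3.9000
SEM = 3.9000 × √(1 − 0.7320) = 3.9000 × √0.2680 ≃ 3.9000 × 0.5177 ≃ 2.0190
1.645 × SEM ≃ 3.3212
Interval: (16.6788, 23.3212)

[16.68, 23.32]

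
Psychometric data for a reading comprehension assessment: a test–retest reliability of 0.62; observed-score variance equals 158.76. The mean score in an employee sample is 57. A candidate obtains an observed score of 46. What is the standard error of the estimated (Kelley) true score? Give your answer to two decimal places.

6.12

σ = 158.76^(1/2) = 12.6000
SE_est = 12.6000*√(0.6200*0.3800) ≈ 6.1159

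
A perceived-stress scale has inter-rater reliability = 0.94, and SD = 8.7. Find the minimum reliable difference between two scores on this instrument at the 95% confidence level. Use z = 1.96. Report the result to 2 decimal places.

5.91

The standard error of measurement is 8.700·√(1 − 0.940) ≈ 8.700·0.245 ≈ 2.131.
Standard error of the difference = 2.131·√2 ≈ 3.014
Minimum reliable difference = 1.96 · SE_diff ≈ 1.96 · 3.014 ≈ 5.907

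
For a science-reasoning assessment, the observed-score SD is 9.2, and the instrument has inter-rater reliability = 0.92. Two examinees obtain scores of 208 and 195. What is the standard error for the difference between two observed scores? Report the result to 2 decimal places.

3.68

SEM = 9.2000 × √(1 − 0.9200) = 9.2000 × √0.0800 ≈ 9.2000 × 0.2828 ≈ 2.6022
SE_diff = SEM × √2 ≈ 2.6022 × 1.4142 ≈ 3.6800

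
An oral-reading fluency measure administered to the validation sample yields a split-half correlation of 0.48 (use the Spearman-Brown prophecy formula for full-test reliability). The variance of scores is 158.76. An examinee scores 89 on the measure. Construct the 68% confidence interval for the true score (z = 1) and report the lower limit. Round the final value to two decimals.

81.53

SD = √158.76 ≃ 12.600
Full-length reliability (Spearman-Brown) = 2(0.48)/(1+0.48) ≃ 0.649
SEM = 12.600 · √(1 − 0.649) = 12.600 · √0.351 ≃ 12.600 · 0.593 ≃ 7.469
Half-width = 1·7.469 ≃ 7.469
Lower bound: 89 − 7.469 = 81.531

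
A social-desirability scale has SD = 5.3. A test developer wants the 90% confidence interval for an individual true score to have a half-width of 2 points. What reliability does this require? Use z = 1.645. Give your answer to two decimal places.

0.95

SEM needed = half-width / z = 2/1.645 ≈ 1.2158
r = 1 − (1.2158/5.3)² ≈ 1 − 0.0526 ≈ 0.9474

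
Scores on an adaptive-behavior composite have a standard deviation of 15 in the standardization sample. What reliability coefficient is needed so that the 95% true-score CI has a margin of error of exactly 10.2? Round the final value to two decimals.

Required SEM = 10.2 / 1.96 ≈ 5.204
r = 1 − (5.204/15)² ≈ 1 − 0.120 ≈ 0.880

0.88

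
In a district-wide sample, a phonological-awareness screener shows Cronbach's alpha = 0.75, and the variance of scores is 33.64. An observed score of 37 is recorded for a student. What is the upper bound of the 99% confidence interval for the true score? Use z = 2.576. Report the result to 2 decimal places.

44.47

SD = √33.64 = 5.8000
SEM = 5.8000·√(1 − 0.7500) ≃ 2.9000
Margin = 2.576 · 2.9000 ≃ 7.4704
Upper limit = 37 + 7.4704 ≃ 44.4704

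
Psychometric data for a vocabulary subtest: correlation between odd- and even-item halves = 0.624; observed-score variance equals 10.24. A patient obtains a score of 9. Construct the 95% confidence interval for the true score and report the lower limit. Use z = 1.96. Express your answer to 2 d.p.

5.98

σ = 10.24^(1/2) = 3.200
Full-length reliability (Spearman-Brown) = 2(0.624)/(1+0.624) ≈ 0.768
SEM = 3.200 * √(1 − 0.768) = 3.200 * √0.232 ≈ 3.200 * 0.481 ≈ 1.540
Margin = 1.96 * 1.540 ≈ 3.018
Lower bound: 9 − 3.018 = 5.982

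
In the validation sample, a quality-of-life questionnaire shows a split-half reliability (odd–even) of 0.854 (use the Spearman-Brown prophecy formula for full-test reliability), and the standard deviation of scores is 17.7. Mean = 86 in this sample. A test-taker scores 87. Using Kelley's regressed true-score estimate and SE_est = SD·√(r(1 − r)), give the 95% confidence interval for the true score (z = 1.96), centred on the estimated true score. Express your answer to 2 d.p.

[77.58, 96.27]

r_full = 2·0.854 / (1 + 0.854) ≈ 0.9213
T̂ = 0.9213(87) + 0.0787(86) ≈ 86.9213
SE_est = 17.7000*√(0.9213*0.0787) ≈ 4.7674
95% CI: 86.9213 ± 9.3442 ≈ (77.5771, 96.2654)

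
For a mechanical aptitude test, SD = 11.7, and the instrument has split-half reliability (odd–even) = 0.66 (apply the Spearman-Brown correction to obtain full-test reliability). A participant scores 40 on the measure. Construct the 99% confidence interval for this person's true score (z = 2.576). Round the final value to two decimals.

Full-length reliability (Spearman-Brown) = 2(0.66)/(1+0.66) ≈ 0.7952
The standard error of measurement is 11.7000·√(1 − 0.7952) ≈ 11.7000·0.4526 ≈ 5.2951.
Margin = 2.576 · 5.2951 ≈ 13.6401
99% CI: 40 ± 13.6401 = [26.3599, 53.6401]

[26.36, 53.64]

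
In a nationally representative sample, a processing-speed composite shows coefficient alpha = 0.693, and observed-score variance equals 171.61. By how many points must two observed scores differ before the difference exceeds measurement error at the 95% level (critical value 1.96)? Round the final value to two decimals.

SD = √171.61 = 13.1000
SEM = 13.1000 × √(1 − 0.6930) = 13.1000 × √0.3070 ≈ 13.1000 × 0.5541 ≈ 7.2584
Standard error of the difference = 7.2584·√2 ≈ 10.2649
Minimum reliable difference = 1.96 × SE_diff ≈ 1.96 × 10.2649 ≈ 20.1192

20.12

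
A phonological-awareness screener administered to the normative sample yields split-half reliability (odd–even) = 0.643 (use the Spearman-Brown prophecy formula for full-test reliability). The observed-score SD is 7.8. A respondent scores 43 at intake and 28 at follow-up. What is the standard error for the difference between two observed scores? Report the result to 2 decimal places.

r_full = 2·0.643 / (1 + 0.643) ≈ 0.7827
SEM = 7.8000 * √(1 − 0.7827) = 7.8000 * √0.2173 ≈ 7.8000 * 0.4661 ≈ 3.6359
SE_diff = √2 * SEM ≈ 5.1419

5.14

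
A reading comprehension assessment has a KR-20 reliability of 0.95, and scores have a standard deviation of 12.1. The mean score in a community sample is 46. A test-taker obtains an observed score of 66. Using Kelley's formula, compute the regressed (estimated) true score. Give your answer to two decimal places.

65.00

T̂ = r·X + (1 − r)·M = 0.950·66 + 0.050·46 = 62.700 + 2.300 ≈ 65.000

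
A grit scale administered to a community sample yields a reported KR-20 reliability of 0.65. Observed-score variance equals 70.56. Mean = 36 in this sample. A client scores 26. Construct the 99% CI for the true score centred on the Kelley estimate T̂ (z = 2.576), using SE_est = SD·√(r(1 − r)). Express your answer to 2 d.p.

[19.18, 39.82]

σ = 70.56^(1/2) = 8.4000
T̂ = 0.6500(26) + 0.3500(36) ≃ 29.5000
SE_est = SD · √(r(1 − r)) = 8.4000 · √0.2275 ≃ 8.4000 · 0.4770 ≃ 4.0065
CI = 29.5000 ± 2.576 · 4.0065 → [19.1791, 39.8209]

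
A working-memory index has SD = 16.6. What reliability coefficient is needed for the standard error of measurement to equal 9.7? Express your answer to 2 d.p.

0.66

r = 1 − (9.70000/16.6)² ≈ 1 − 0.34145 ≈ 0.65855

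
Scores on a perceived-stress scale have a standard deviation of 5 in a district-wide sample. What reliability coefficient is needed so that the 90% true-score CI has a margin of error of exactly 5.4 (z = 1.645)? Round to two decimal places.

0.57

SEM needed = half-width / z = 5.4/1.645 ≈ 3.2827
Required reliability = 1 − (SEM/SD)² = 1 − 0.4310 ≈ 0.5690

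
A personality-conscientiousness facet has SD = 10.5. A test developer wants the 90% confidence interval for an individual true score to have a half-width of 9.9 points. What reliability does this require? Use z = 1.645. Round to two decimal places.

0.67

Required SEM = 9.9 / 1.645 ≈ 6.01824
r = 1 − (6.01824/10.5)² ≈ 1 − 0.32852 ≈ 0.67148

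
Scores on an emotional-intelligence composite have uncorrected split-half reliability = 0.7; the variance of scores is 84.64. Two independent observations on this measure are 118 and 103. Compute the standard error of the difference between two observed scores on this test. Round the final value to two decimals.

5.47

SD = √84.64 = 9.2000
Full-length reliability (Spearman-Brown) = 2(0.7)/(1+0.7) ≈ 0.8235
SEM = 9.2000 * √(1 − 0.8235) = 9.2000 * √0.1765 ≈ 9.2000 * 0.4201 ≈ 3.8648
Standard error of the difference = 3.8648·√2 ≈ 5.4656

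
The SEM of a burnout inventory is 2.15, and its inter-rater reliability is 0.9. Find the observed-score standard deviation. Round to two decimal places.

σ = SEM·(1 − r)^(−1/2) ≈ 2.15×3.1623 ≈ 6.7989

6.80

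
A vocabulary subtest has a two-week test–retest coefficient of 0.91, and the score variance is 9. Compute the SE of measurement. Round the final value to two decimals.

0.90

SD = √9 = 3.00000
The standard error of measurement is 3.00000*√(1 − 0.91000) ≈ 3.00000*0.30000 ≈ 0.90000.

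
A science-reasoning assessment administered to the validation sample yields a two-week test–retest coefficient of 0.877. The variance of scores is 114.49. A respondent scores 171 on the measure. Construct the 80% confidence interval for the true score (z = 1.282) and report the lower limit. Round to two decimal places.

σ = 114.49^(1/2) = 10.70000
SEM = 10.70000 · √(1 − 0.87700) = 10.70000 · √0.12300 ≈ 10.70000 · 0.35071 ≈ 3.75264
1.282 · SEM ≈ 4.81088
Lower limit = 171 − 4.81088 ≈ 166.18912

166.19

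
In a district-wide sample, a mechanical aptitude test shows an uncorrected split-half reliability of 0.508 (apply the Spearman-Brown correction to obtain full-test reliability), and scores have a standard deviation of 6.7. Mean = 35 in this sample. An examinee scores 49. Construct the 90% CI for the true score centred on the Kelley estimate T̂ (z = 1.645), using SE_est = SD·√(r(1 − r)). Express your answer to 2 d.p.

Full-length reliability (Spearman-Brown) = 2(0.508)/(1+0.508) ≃ 0.67374
Estimated true score = 0.67374*49 + (1 − 0.67374)*35 ≃ 44.43236
SE_est = 6.70000·√[r(1 − r)] ≃ 3.14125
CI = 44.43236 ± 1.645 * 3.14125 → [39.26500, 49.59972]

[39.27, 49.60]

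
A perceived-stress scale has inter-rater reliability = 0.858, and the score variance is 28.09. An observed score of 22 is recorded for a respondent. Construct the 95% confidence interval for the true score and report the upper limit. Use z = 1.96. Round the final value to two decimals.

25.91

SD = √28.09 = 5.30000
SEM = 5.30000·√(1 − 0.85800) ≈ 1.99719
Margin = 1.96 · 1.99719 ≈ 3.91450
Upper bound: 22 + 3.91450 = 25.91450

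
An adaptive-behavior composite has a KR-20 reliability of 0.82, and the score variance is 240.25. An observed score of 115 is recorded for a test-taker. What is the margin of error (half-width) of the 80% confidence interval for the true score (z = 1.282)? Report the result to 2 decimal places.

8.43

σ = 240.25^(1/2) = 15.50000
The standard error of measurement is 15.50000·√(1 − 0.82000) ≈ 15.50000·0.42426 ≈ 6.57609.
Half-width = 1.282·6.57609 ≈ 8.43055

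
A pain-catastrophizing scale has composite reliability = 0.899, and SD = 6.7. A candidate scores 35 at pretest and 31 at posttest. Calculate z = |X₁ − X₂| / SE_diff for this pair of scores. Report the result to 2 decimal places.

SEM = 6.70000*√(1 − 0.89900) ≈ 2.12929
SE_diff = √2 * SEM ≈ 3.01128
z = 4 / 3.01128 ≈ 1.32834

1.33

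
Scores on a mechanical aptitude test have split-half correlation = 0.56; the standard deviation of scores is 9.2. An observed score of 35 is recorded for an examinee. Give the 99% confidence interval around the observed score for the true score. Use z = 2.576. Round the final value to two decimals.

Spearman-Brown: r = 2(0.56) / (1 + 0.56) = 1.120 / 1.560 ≈ 0.718
The standard error of measurement is 9.200·√(1 − 0.718) ≈ 9.200·0.531 ≈ 4.886.
Margin = 2.576 · 4.886 ≈ 12.586
CI = 35 ± 12.586 → [22.414, 47.586]

[22.41, 47.59]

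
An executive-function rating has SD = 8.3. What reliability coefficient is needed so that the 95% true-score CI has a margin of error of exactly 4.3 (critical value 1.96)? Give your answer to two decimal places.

SEM needed = half-width / z = 4.3/1.96 ≃ 2.194
r = 1 − (SEM / SD)² = 1 − (2.194 / 8.3)² ≃ 1 − 0.070 ≃ 0.930

0.93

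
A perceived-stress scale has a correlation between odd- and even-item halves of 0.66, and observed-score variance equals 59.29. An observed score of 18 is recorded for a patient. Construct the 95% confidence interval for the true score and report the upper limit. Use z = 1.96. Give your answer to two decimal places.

24.83

SD = √59.29 = 7.700
Full-length reliability (Spearman-Brown) = 2(0.66)/(1+0.66) ≃ 0.795
SEM = 7.700 · √(1 − 0.795) = 7.700 · √0.205 ≃ 7.700 · 0.453 ≃ 3.485
Half-width = 1.96·3.485 ≃ 6.830
Upper bound: 18 + 6.830 = 24.830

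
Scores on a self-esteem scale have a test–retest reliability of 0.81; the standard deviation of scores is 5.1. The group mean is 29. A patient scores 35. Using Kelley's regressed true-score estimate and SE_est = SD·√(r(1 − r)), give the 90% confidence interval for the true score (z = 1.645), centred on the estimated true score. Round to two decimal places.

[30.57, 37.15]

Estimated true score = 0.810*35 + (1 − 0.810)*29 ≈ 33.860
SE_est = SD * √(r(1 − r)) = 5.100 * √0.154 ≈ 5.100 * 0.392 ≈ 2.001
90% CI: 33.860 ± 3.291 ≈ (30.569, 37.151)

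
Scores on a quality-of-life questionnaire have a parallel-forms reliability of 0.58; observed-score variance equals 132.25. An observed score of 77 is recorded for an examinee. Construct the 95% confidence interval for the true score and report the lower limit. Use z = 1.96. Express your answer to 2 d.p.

62.39

SD = √132.25 = 11.5000
SEM = 11.5000 × √(1 − 0.5800) = 11.5000 × √0.4200 ≈ 11.5000 × 0.6481 ≈ 7.4529
Margin = 1.96 × 7.4529 ≈ 14.6076
Lower limit = 77 − 14.6076 ≈ 62.3924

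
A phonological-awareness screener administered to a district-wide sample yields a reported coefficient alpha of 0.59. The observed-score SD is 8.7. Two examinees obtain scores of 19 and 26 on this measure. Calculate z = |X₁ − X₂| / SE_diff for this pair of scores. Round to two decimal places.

0.89

SEM = 8.70000*√(1 − 0.59000) ≈ 5.57072
Standard error of the difference = 5.57072·√2 ≈ 7.87819
z = 7 / 7.87819 ≈ 0.88853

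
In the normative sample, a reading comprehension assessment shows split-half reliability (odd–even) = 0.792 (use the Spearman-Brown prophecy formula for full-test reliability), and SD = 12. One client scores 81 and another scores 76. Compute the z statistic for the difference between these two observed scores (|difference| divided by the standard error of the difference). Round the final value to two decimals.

Spearman-Brown: r = 2(0.792) / (1 + 0.792) = 1.5840 / 1.7920 ≃ 0.8839
The standard error of measurement is 12.0000×√(1 − 0.8839) ≃ 12.0000×0.3407 ≃ 4.0883.
SE_diff = √2 × SEM ≃ 5.7817
z = |81 − 76| / 5.7817 = 5 / 5.7817 ≃ 0.8648

0.86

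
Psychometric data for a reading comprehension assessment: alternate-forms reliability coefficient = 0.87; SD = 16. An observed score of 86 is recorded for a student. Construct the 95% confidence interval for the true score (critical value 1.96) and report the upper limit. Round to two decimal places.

97.31

SEM = 16.0000×√(1 − 0.8700) ≈ 5.7689
Margin = 1.96 × 5.7689 ≈ 11.3070
Upper bound: 86 + 11.3070 = 97.3070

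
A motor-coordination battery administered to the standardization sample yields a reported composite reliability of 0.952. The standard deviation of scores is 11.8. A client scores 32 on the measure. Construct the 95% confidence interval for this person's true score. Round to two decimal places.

[26.93, 37.07]

The standard error of measurement is 11.8000×√(1 − 0.9520) ≃ 11.8000×0.2191 ≃ 2.5853.
1.96 × SEM ≃ 5.0671
95% CI: 32 ± 5.0671 = [26.9329, 37.0671]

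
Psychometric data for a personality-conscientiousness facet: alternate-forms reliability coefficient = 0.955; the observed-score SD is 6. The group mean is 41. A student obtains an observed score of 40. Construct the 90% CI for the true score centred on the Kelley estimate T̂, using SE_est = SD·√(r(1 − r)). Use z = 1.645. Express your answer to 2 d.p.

T̂ = r·X + (1 − r)·M = 0.95500·40 + 0.04500·41 = 38.20000 + 1.84500 ≈ 40.04500
SE_est = 6.00000·√(0.95500·0.04500) ≈ 1.24382
90% CI: 40.04500 ± 2.04609 ≈ (37.99891, 42.09109)

[38.00, 42.09]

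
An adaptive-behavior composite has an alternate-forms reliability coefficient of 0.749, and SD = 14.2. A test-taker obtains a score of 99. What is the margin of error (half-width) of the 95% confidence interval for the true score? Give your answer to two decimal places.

SEM = 14.2000 × √(1 − 0.7490) = 14.2000 × √0.2510 ≃ 14.2000 × 0.5010 ≃ 7.1142
Half-width = 1.96×7.1142 ≃ 13.9438

13.94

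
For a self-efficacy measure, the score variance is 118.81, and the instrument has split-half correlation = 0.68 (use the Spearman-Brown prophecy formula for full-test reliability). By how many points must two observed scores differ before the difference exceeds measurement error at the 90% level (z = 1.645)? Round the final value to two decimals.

11.07

SD = √118.81 ≃ 10.9000
Spearman-Brown: r = 2(0.68) / (1 + 0.68) = 1.3600 / 1.6800 ≃ 0.8095
The standard error of measurement is 10.9000*√(1 − 0.8095) ≃ 10.9000*0.4364 ≃ 4.7572.
SE_diff = SEM * √2 ≃ 4.7572 * 1.4142 ≃ 6.7276
Smallest detectable difference = 1.645*6.7276 ≃ 11.0669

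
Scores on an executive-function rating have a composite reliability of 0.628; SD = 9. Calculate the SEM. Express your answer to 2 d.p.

5.49

SEM = 9.0000·√(1 − 0.6280) ≈ 5.4893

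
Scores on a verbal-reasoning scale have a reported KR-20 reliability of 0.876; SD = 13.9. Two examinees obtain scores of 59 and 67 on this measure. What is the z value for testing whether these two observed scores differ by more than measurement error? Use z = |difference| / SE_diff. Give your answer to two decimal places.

SEM = 13.900*√(1 − 0.876) ≈ 4.895
SE_diff = SEM * √2 ≈ 4.895 * 1.414 ≈ 6.922
z = |59 − 67| / 6.922 = 8 / 6.922 ≈ 1.156

1.16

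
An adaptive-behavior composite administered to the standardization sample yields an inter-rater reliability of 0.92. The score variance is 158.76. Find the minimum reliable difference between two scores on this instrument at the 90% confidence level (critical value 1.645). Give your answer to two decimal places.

8.29

SD = √158.76 ≈ 12.60000
SEM = 12.60000 * √(1 − 0.92000) = 12.60000 * √0.08000 ≈ 12.60000 * 0.28284 ≈ 3.56382
SE_diff = √2 * SEM ≈ 5.04000
Smallest detectable difference = 1.645*5.04000 ≈ 8.29080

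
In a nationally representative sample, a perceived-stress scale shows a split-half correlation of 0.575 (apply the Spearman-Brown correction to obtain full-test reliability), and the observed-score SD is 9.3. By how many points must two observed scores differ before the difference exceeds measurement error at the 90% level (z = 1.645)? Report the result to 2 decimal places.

Full-length reliability (Spearman-Brown) = 2(0.575)/(1+0.575) ≃ 0.73016
SEM = 9.30000 * √(1 − 0.73016) = 9.30000 * √0.26984 ≃ 9.30000 * 0.51946 ≃ 4.83100
SE_diff = √2 * SEM ≃ 6.83207
Minimum reliable difference = 1.645 * SE_diff ≃ 1.645 * 6.83207 ≃ 11.23875

11.24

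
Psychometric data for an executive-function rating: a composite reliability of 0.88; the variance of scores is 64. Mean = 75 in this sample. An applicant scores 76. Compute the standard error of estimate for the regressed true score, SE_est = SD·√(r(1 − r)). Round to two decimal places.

2.60

SD = √64 = 8.0000
SE_est = SD · √(r(1 − r)) = 8.0000 · √0.1056 ≈ 8.0000 · 0.3250 ≈ 2.5997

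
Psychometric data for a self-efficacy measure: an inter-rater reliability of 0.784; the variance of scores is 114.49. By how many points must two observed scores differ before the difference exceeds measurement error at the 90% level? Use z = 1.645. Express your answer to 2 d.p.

SD = √114.49 ≈ 10.700
SEM = 10.700 × √(1 − 0.784) = 10.700 × √0.216 ≈ 10.700 × 0.465 ≈ 4.973
SE_diff = √2 × SEM ≈ 7.033
Minimum reliable difference = 1.645 × SE_diff ≈ 1.645 × 7.033 ≈ 11.569

11.57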